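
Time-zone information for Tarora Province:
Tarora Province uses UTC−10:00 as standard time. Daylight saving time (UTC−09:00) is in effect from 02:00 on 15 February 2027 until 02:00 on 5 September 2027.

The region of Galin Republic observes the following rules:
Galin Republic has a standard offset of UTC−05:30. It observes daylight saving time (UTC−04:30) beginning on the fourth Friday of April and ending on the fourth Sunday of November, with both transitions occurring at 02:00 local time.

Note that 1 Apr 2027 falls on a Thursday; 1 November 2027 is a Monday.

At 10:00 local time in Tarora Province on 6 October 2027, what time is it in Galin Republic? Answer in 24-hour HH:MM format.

15:30

Daylight saving runs 15 February – 5 September; 6 October 2027 is outside that window, so Tarora Province is on standard time at UTC−10:00.
10:00 Tarora Province + 10h = 20:00 UTC.
1 April 2027 is a Thursday, so the first Friday is April 2 and the fourth is April 23.
1 November 2027 is a Monday, so the first Sunday is November 7 and the fourth is November 28.
At the standard offset (UTC−05:30), 20:00 UTC − 5h30m = 14:30 Galin Republic standard time.
The standard-time date in Galin Republic, 6 October 2027, falls between 23 April and 28 November, so daylight saving is in effect and Galin Republic is at UTC−04:30.
20:00 UTC − 4h30m = 15:30 Galin Republic.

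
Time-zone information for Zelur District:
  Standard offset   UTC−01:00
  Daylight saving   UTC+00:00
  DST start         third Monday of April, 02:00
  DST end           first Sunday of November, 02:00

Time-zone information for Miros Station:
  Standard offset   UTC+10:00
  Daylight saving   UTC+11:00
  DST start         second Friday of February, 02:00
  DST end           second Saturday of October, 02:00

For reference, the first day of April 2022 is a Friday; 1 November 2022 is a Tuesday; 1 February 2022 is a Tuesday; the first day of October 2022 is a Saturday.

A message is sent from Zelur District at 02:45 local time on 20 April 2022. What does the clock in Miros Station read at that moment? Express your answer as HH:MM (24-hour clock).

1 April 2022 is a Friday, so the first Monday is April 4 and the third is April 18.
1 November 2022 is a Tuesday, so the first Sunday is November 6.
20 April 2022 falls between 18 April and 6 November, so daylight saving is in effect and Zelur District is at UTC+00:00.
02:45 Zelur District − 0h = 02:45 UTC.
1 February 2022 is a Tuesday, so the first Friday is February 4 and the second is February 11.
1 October 2022 is a Saturday, so the first Saturday is October 1 and the second is October 8.
At the standard offset (UTC+10:00), 02:45 UTC + 10h = 12:45 Miros Station standard time.
The standard-time date in Miros Station, 20 April 2022, falls between 11 February and 8 October, so daylight saving is in effect and Miros Station is at UTC+11:00.
02:45 UTC + 11h = 13:45 Miros Station.

13:45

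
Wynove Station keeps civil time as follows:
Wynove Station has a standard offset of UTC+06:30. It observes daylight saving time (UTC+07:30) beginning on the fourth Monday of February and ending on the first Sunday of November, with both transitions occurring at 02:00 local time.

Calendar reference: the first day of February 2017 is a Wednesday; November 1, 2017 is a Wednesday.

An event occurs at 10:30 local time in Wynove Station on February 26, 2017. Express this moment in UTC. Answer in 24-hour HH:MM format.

04:00

1 February 2017 is a Wednesday, so the first Monday is February 6 and the fourth is February 27.
1 November 2017 is a Wednesday, so the first Sunday is November 5.
February 26, 2017 does not fall between 27 February and 5 November, so daylight saving is not in effect and Wynove Station is at UTC+06:30.
10:30 local − 6h30m = 04:00 UTC.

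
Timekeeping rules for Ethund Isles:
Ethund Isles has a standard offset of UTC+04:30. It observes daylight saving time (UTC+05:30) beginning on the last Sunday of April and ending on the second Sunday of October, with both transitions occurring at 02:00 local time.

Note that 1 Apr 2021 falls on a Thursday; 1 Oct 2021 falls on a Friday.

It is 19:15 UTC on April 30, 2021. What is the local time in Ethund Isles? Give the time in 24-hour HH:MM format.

1 April 2021 is a Thursday, so Sundays fall on 4, 11, 18, 25; the last is April 25.
1 October 2021 is a Friday, so the first Sunday is October 3 and the second is October 10.
At the standard offset (UTC+04:30), 19:15 UTC + 4h30m = 23:45 Ethund Isles standard time.
The standard-time date in Ethund Isles, April 30, 2021, falls between 25 April and 10 October, so daylight saving is in effect and Ethund Isles is at UTC+05:30.
19:15 UTC + 5h30m = 00:45 local (rolling into the next day, 1 May 2021).

00:45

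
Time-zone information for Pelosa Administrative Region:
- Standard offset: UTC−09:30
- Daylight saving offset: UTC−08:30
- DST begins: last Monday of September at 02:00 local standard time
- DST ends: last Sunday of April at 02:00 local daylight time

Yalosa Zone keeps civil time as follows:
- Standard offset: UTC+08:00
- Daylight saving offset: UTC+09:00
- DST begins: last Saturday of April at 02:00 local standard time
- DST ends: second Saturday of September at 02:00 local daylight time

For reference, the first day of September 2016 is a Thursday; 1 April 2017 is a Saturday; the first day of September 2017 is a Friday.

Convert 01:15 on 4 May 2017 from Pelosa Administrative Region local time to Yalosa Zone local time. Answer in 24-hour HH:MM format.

1 September 2016 is a Thursday, so Mondays fall on 5, 12, 19, 26; the last is September 26.
1 April 2017 is a Saturday, so Sundays fall on 2, 9, 16, 23, 30; the last is April 30.
4 May 2017 is outside the daylight-saving period (26 September 2016 – 30 April 2017), so Pelosa Administrative Region is on standard time, UTC−09:30.
01:15 Pelosa Administrative Region + 9h30m = 10:45 UTC.
1 April 2017 is a Saturday, so Saturdays fall on 1, 8, 15, 22, 29; the last is April 29.
1 September 2017 is a Friday, so the first Saturday is September 2 and the second is September 9.
At the standard offset (UTC+08:00), 10:45 UTC + 8h = 18:45 Yalosa Zone standard time.
The standard-time date in Yalosa Zone, 4 May 2017, falls between 29 April and 9 September, so daylight saving is in effect and Yalosa Zone is at UTC+09:00.
10:45 UTC + 9h = 19:45 Yalosa Zone.

19:45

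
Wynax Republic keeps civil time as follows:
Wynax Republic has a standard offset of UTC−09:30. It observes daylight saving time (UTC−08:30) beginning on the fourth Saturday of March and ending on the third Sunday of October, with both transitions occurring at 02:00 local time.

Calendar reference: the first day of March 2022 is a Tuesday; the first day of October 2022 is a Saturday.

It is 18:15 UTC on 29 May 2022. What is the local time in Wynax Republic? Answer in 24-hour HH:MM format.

1 March 2022 is a Tuesday, so the first Saturday is March 5 and the fourth is March 26.
1 October 2022 is a Saturday, so the first Sunday is October 2 and the third is October 16.
At the standard offset (UTC−09:30), 18:15 UTC − 9h30m = 08:45 Wynax Republic standard time.
Daylight saving runs 26 March – 16 October; the standard-time date in Wynax Republic, 29 May 2022, is inside that window, so Wynax Republic is at UTC−08:30.
18:15 UTC − 8h30m = 09:45 local.

09:45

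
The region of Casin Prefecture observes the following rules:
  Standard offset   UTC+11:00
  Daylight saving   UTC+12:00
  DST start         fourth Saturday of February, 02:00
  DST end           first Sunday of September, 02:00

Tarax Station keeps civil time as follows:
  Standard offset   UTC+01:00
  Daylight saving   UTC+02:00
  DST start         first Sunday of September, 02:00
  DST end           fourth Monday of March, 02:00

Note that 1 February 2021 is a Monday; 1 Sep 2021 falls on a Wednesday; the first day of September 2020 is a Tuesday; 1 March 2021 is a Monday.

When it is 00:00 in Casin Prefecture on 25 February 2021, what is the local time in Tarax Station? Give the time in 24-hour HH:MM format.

1 February 2021 is a Monday, so the first Saturday is February 6 and the fourth is February 27.
1 September 2021 is a Wednesday, so the first Sunday is September 5.
25 February 2021 is outside the daylight-saving period (27 February – 5 September), so Casin Prefecture is on standard time, UTC+11:00.
00:00 Casin Prefecture − 11h = 13:00 UTC (rolling into the previous day, 24 February 2021).
1 September 2020 is a Tuesday, so the first Sunday is September 6.
1 March 2021 is a Monday, so the first Monday is March 1 and the fourth is March 22.
At the standard offset (UTC+01:00), 13:00 UTC + 1h = 14:00 Tarax Station standard time.
The standard-time date in Tarax Station, 24 February 2021, falls between 6 September 2020 and 22 March 2021, so daylight saving is in effect and Tarax Station is at UTC+02:00.
13:00 UTC + 2h = 15:00 Tarax Station.

15:00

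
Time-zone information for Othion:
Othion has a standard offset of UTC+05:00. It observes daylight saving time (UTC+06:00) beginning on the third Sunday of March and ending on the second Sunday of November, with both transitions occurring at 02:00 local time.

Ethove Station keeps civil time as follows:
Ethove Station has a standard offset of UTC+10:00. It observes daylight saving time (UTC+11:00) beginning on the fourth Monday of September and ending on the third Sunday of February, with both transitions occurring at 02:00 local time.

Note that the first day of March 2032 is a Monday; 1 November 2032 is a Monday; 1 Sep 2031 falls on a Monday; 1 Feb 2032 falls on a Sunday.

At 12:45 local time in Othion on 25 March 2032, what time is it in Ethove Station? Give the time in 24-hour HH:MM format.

1 March 2032 is a Monday, so the first Sunday is March 7 and the third is March 21.
1 November 2032 is a Monday, so the first Sunday is November 7 and the second is November 14.
25 March 2032 falls between 21 March and 14 November, so daylight saving is in effect and Othion is at UTC+06:00.
12:45 Othion − 6h = 06:45 UTC.
1 September 2031 is a Monday, so the first Monday is September 1 and the fourth is September 22.
1 February 2032 is a Sunday, so the first Sunday is February 1 and the third is February 15.
At the standard offset (UTC+10:00), 06:45 UTC + 10h = 16:45 Ethove Station standard time.
The standard-time date in Ethove Station, 25 March 2032, is outside the daylight-saving period (22 September 2031 – 15 February 2032), so Ethove Station is on standard time, UTC+10:00.
06:45 UTC + 10h = 16:45 Ethove Station.

16:45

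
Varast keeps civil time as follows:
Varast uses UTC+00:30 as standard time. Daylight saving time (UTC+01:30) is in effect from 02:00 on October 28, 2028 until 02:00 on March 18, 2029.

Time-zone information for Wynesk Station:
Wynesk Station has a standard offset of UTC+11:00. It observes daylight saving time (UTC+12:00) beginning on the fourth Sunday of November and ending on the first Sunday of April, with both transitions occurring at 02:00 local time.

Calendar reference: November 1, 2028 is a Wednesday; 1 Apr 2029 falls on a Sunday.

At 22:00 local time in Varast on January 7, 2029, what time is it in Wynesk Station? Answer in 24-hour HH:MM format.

08:30

January 7, 2029 lies within the daylight-saving period (28 October 2028 – 18 March 2029), so Varast is on daylight time, UTC+01:30.
22:00 Varast − 1h30m = 20:30 UTC.
1 November 2028 is a Wednesday, so the first Sunday is November 5 and the fourth is November 26.
1 April 2029 is a Sunday, so the first Sunday is April 1.
At the standard offset (UTC+11:00), 20:30 UTC + 11h = 07:30 Wynesk Station standard time (rolling into the next day, 8 January 2029).
The standard-time date in Wynesk Station, January 8, 2029, falls between 26 November 2028 and 1 April 2029, so daylight saving is in effect and Wynesk Station is at UTC+12:00.
20:30 UTC + 12h = 08:30 Wynesk Station (rolling into the next day, 8 January 2029).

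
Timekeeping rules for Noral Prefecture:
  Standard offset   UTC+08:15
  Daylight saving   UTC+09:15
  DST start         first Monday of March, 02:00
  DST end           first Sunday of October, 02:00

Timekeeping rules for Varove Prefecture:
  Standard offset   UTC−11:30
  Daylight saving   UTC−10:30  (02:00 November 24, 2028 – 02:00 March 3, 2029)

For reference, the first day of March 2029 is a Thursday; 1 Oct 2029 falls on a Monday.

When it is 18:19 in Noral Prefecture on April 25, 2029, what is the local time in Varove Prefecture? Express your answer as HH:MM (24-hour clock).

1 March 2029 is a Thursday, so the first Monday is March 5.
1 October 2029 is a Monday, so the first Sunday is October 7.
April 25, 2029 lies within the daylight-saving period (5 March – 7 October), so Noral Prefecture is on daylight time, UTC+09:15.
18:19 Noral Prefecture − 9h15m = 09:04 UTC.
At the standard offset (UTC−11:30), 09:04 UTC − 11h30m = 21:34 Varove Prefecture standard time (rolling into the previous day, 24 April 2029).
The standard-time date in Varove Prefecture, April 24, 2029, is outside the daylight-saving period (24 November 2028 – 3 March 2029), so Varove Prefecture is on standard time, UTC−11:30.
09:04 UTC − 11h30m = 21:34 Varove Prefecture (rolling into the previous day, 24 April 2029).

21:34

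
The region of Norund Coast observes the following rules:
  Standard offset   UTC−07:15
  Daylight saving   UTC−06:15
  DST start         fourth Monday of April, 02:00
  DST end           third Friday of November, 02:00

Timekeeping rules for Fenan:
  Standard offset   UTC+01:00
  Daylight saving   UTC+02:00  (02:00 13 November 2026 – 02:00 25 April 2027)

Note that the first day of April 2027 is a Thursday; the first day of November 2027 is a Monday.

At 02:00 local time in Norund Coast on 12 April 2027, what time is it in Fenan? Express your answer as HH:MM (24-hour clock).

11:15

1 April 2027 is a Thursday, so the first Monday is April 5 and the fourth is April 26.
1 November 2027 is a Monday, so the first Friday is November 5 and the third is November 19.
12 April 2027 does not fall between 26 April and 19 November, so daylight saving is not in effect and Norund Coast is at UTC−07:15.
02:00 Norund Coast + 7h15m = 09:15 UTC.
At the standard offset (UTC+01:00), 09:15 UTC + 1h = 10:15 Fenan standard time.
Daylight saving runs 13 November 2026 – 25 April 2027; the standard-time date in Fenan, 12 April 2027, is inside that window, so Fenan is at UTC+02:00.
09:15 UTC + 2h = 11:15 Fenan.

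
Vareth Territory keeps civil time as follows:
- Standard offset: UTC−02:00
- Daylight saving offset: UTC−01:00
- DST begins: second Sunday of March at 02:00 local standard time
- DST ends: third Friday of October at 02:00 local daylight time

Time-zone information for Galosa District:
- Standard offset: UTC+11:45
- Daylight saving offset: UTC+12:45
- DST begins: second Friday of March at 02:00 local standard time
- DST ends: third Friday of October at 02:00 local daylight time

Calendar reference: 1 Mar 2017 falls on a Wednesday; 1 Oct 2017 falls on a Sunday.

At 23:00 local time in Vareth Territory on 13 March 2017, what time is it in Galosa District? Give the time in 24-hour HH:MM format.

12:45

1 March 2017 is a Wednesday, so the first Sunday is March 5 and the second is March 12.
1 October 2017 is a Sunday, so the first Friday is October 6 and the third is October 20.
13 March 2017 falls between 12 March and 20 October, so daylight saving is in effect and Vareth Territory is at UTC−01:00.
23:00 Vareth Territory + 1h = 00:00 UTC (rolling into the next day, 14 March 2017).
1 March 2017 is a Wednesday, so the first Friday is March 3 and the second is March 10.
1 October 2017 is a Sunday, so the first Friday is October 6 and the third is October 20.
At the standard offset (UTC+11:45), 00:00 UTC + 11h45m = 11:45 Galosa District standard time.
The standard-time date in Galosa District, 14 March 2017, lies within the daylight-saving period (10 March – 20 October), so Galosa District is on daylight time, UTC+12:45.
00:00 UTC + 12h45m = 12:45 Galosa District.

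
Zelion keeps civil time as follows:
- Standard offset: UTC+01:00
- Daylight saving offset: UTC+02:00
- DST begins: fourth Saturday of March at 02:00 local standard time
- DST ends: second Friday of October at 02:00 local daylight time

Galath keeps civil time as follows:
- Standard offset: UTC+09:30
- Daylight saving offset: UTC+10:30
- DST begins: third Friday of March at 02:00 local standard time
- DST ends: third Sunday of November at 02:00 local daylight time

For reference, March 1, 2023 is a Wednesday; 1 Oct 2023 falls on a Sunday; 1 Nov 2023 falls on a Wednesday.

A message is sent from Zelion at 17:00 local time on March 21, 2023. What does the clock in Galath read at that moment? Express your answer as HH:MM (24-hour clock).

02:30

1 March 2023 is a Wednesday, so the first Saturday is March 4 and the fourth is March 25.
1 October 2023 is a Sunday, so the first Friday is October 6 and the second is October 13.
March 21, 2023 does not fall between 25 March and 13 October, so daylight saving is not in effect and Zelion is at UTC+01:00.
17:00 Zelion − 1h = 16:00 UTC.
1 March 2023 is a Wednesday, so the first Friday is March 3 and the third is March 17.
1 November 2023 is a Wednesday, so the first Sunday is November 5 and the third is November 19.
At the standard offset (UTC+09:30), 16:00 UTC + 9h30m = 01:30 Galath standard time (rolling into the next day, 22 March 2023).
Daylight saving runs 17 March – 19 November; the standard-time date in Galath, March 22, 2023, is inside that window, so Galath is at UTC+10:30.
16:00 UTC + 10h30m = 02:30 Galath (rolling into the next day, 22 March 2023).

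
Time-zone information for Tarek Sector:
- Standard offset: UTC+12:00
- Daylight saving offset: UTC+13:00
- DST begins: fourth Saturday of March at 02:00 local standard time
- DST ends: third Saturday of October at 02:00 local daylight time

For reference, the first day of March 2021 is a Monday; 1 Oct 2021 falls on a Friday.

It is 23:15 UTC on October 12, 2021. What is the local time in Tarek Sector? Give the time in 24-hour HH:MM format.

1 March 2021 is a Monday, so the first Saturday is March 6 and the fourth is March 27.
1 October 2021 is a Friday, so the first Saturday is October 2 and the third is October 16.
At the standard offset (UTC+12:00), 23:15 UTC + 12h = 11:15 Tarek Sector standard time (rolling into the next day, 13 October 2021).
Daylight saving runs 27 March – 16 October; the standard-time date in Tarek Sector, October 13, 2021, is inside that window, so Tarek Sector is at UTC+13:00.
23:15 UTC + 13h = 12:15 local (rolling into the next day, 13 October 2021).

12:15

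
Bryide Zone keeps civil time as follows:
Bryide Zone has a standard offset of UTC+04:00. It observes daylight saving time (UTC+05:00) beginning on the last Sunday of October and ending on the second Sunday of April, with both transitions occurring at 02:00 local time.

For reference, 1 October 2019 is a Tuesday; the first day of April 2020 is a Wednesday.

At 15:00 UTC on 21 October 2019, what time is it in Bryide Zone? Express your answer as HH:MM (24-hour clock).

1 October 2019 is a Tuesday, so Sundays fall on 6, 13, 20, 27; the last is October 27.
1 April 2020 is a Wednesday, so the first Sunday is April 5 and the second is April 12.
At the standard offset (UTC+04:00), 15:00 UTC + 4h = 19:00 Bryide Zone standard time.
The standard-time date in Bryide Zone, 21 October 2019, is outside the daylight-saving period (27 October 2019 – 12 April 2020), so Bryide Zone is on standard time, UTC+04:00.
15:00 UTC + 4h = 19:00 local.

19:00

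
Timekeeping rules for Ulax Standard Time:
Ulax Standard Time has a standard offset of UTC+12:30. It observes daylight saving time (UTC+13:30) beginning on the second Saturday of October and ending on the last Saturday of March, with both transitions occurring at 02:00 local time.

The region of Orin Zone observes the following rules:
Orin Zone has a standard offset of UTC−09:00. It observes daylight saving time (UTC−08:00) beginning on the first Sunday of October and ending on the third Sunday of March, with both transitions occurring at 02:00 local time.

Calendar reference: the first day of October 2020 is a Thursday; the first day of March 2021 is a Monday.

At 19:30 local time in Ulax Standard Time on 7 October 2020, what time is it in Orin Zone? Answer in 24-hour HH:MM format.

23:00

1 October 2020 is a Thursday, so the first Saturday is October 3 and the second is October 10.
1 March 2021 is a Monday, so Saturdays fall on 6, 13, 20, 27; the last is March 27.
7 October 2020 does not fall between 10 October 2020 and 27 March 2021, so daylight saving is not in effect and Ulax Standard Time is at UTC+12:30.
19:30 Ulax Standard Time − 12h30m = 07:00 UTC.
1 October 2020 is a Thursday, so the first Sunday is October 4.
1 March 2021 is a Monday, so the first Sunday is March 7 and the third is March 21.
At the standard offset (UTC−09:00), 07:00 UTC − 9h = 22:00 Orin Zone standard time (rolling into the previous day, 6 October 2020).
Daylight saving runs 4 October 2020 – 21 March 2021; the standard-time date in Orin Zone, 6 October 2020, is inside that window, so Orin Zone is at UTC−08:00.
07:00 UTC − 8h = 23:00 Orin Zone (rolling into the previous day, 6 October 2020).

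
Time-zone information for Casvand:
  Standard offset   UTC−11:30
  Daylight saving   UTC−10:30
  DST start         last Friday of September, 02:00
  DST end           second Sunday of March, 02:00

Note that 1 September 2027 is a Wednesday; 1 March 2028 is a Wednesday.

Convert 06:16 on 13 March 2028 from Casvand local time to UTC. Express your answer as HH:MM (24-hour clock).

1 September 2027 is a Wednesday, so Fridays fall on 3, 10, 17, 24; the last is September 24.
1 March 2028 is a Wednesday, so the first Sunday is March 5 and the second is March 12.
13 March 2028 does not fall between 24 September 2027 and 12 March 2028, so daylight saving is not in effect and Casvand is at UTC−11:30.
06:16 local + 11h30m = 17:46 UTC.

17:46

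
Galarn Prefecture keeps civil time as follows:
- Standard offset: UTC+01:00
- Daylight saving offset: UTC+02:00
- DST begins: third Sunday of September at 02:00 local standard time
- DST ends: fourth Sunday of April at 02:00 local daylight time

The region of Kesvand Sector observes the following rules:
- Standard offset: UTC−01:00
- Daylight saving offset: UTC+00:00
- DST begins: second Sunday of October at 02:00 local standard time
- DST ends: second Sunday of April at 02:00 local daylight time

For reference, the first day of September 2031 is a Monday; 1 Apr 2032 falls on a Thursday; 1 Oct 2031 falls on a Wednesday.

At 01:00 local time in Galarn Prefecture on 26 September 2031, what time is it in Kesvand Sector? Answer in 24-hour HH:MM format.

22:00

1 September 2031 is a Monday, so the first Sunday is September 7 and the third is September 21.
1 April 2032 is a Thursday, so the first Sunday is April 4 and the fourth is April 25.
Daylight saving runs 21 September 2031 – 25 April 2032; 26 September 2031 is inside that window, so Galarn Prefecture is at UTC+02:00.
01:00 Galarn Prefecture − 2h = 23:00 UTC (rolling into the previous day, 25 September 2031).
1 October 2031 is a Wednesday, so the first Sunday is October 5 and the second is October 12.
1 April 2032 is a Thursday, so the first Sunday is April 4 and the second is April 11.
At the standard offset (UTC−01:00), 23:00 UTC − 1h = 22:00 Kesvand Sector standard time.
The standard-time date in Kesvand Sector, 25 September 2031, does not fall between 12 October 2031 and 11 April 2032, so daylight saving is not in effect and Kesvand Sector is at UTC−01:00.
23:00 UTC − 1h = 22:00 Kesvand Sector.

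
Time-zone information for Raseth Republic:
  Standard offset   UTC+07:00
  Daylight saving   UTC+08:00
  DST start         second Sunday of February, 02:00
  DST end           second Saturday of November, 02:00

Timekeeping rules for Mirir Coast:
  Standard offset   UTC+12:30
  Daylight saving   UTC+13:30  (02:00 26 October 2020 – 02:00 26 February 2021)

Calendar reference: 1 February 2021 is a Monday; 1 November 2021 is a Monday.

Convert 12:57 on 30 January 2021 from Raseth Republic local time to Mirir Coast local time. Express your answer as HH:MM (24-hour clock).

19:27

1 February 2021 is a Monday, so the first Sunday is February 7 and the second is February 14.
1 November 2021 is a Monday, so the first Saturday is November 6 and the second is November 13.
30 January 2021 is outside the daylight-saving period (14 February – 13 November), so Raseth Republic is on standard time, UTC+07:00.
12:57 Raseth Republic − 7h = 05:57 UTC.
At the standard offset (UTC+12:30), 05:57 UTC + 12h30m = 18:27 Mirir Coast standard time.
The standard-time date in Mirir Coast, 30 January 2021, falls between 26 October 2020 and 26 February 2021, so daylight saving is in effect and Mirir Coast is at UTC+13:30.
05:57 UTC + 13h30m = 19:27 Mirir Coast.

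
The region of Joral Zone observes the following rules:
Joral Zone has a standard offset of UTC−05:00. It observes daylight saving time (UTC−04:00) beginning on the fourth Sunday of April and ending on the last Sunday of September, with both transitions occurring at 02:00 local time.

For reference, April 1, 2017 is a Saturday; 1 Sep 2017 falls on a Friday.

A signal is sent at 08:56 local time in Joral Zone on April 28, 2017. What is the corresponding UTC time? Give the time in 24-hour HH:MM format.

12:56

1 April 2017 is a Saturday, so the first Sunday is April 2 and the fourth is April 23.
1 September 2017 is a Friday, so Sundays fall on 3, 10, 17, 24; the last is September 24.
Daylight saving runs 23 April – 24 September; April 28, 2017 is inside that window, so Joral Zone is at UTC−04:00.
08:56 local + 4h = 12:56 UTC.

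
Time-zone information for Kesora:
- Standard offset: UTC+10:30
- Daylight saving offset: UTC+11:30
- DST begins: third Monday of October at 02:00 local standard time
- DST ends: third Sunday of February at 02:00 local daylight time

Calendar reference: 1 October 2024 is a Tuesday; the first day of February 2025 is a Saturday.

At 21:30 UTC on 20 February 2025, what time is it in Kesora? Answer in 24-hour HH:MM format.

1 October 2024 is a Tuesday, so the first Monday is October 7 and the third is October 21.
1 February 2025 is a Saturday, so the first Sunday is February 2 and the third is February 16.
At the standard offset (UTC+10:30), 21:30 UTC + 10h30m = 08:00 Kesora standard time (rolling into the next day, 21 February 2025).
The standard-time date in Kesora, 21 February 2025, is outside the daylight-saving period (21 October 2024 – 16 February 2025), so Kesora is on standard time, UTC+10:30.
21:30 UTC + 10h30m = 08:00 local (rolling into the next day, 21 February 2025).

08:00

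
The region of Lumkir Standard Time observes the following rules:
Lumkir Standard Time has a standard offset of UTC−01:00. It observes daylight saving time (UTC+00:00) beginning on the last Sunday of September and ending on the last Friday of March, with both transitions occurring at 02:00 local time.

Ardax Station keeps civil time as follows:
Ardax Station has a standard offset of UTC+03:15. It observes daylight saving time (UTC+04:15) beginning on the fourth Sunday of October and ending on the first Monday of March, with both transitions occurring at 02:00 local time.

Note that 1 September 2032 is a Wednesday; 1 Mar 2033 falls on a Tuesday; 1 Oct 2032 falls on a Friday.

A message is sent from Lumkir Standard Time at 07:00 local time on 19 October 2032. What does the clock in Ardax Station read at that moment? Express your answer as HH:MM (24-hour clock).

1 September 2032 is a Wednesday, so Sundays fall on 5, 12, 19, 26; the last is September 26.
1 March 2033 is a Tuesday, so Fridays fall on 4, 11, 18, 25; the last is March 25.
19 October 2032 falls between 26 September 2032 and 25 March 2033, so daylight saving is in effect and Lumkir Standard Time is at UTC+00:00.
07:00 Lumkir Standard Time − 0h = 07:00 UTC.
1 October 2032 is a Friday, so the first Sunday is October 3 and the fourth is October 24.
1 March 2033 is a Tuesday, so the first Monday is March 7.
At the standard offset (UTC+03:15), 07:00 UTC + 3h15m = 10:15 Ardax Station standard time.
The standard-time date in Ardax Station, 19 October 2032, is outside the daylight-saving period (24 October 2032 – 7 March 2033), so Ardax Station is on standard time, UTC+03:15.
07:00 UTC + 3h15m = 10:15 Ardax Station.

10:15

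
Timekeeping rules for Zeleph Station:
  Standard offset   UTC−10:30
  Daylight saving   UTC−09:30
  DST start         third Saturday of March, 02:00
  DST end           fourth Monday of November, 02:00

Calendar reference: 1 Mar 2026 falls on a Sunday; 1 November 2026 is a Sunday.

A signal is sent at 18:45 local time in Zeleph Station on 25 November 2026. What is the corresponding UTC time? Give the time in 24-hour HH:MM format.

1 March 2026 is a Sunday, so the first Saturday is March 7 and the third is March 21.
1 November 2026 is a Sunday, so the first Monday is November 2 and the fourth is November 23.
25 November 2026 does not fall between 21 March and 23 November, so daylight saving is not in effect and Zeleph Station is at UTC−10:30.
18:45 local + 10h30m = 05:15 UTC (rolling into the next day, 26 November 2026).

05:15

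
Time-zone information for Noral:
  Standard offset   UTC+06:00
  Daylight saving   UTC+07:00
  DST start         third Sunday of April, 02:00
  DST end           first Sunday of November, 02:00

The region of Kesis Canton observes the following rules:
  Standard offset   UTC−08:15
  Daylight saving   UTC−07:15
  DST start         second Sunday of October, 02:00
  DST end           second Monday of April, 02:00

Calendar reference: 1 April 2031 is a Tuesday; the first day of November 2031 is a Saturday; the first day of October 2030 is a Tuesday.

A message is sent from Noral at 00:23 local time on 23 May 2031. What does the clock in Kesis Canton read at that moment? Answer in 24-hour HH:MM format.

1 April 2031 is a Tuesday, so the first Sunday is April 6 and the third is April 20.
1 November 2031 is a Saturday, so the first Sunday is November 2.
23 May 2031 falls between 20 April and 2 November, so daylight saving is in effect and Noral is at UTC+07:00.
00:23 Noral − 7h = 17:23 UTC (rolling into the previous day, 22 May 2031).
1 October 2030 is a Tuesday, so the first Sunday is October 6 and the second is October 13.
1 April 2031 is a Tuesday, so the first Monday is April 7 and the second is April 14.
At the standard offset (UTC−08:15), 17:23 UTC − 8h15m = 09:08 Kesis Canton standard time.
The standard-time date in Kesis Canton, 22 May 2031, is outside the daylight-saving period (13 October 2030 – 14 April 2031), so Kesis Canton is on standard time, UTC−08:15.
17:23 UTC − 8h15m = 09:08 Kesis Canton.

09:08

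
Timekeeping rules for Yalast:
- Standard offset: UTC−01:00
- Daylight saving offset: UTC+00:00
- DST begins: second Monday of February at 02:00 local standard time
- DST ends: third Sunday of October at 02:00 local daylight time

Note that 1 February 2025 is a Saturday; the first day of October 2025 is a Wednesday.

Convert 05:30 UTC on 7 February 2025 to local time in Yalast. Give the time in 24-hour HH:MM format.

1 February 2025 is a Saturday, so the first Monday is February 3 and the second is February 10.
1 October 2025 is a Wednesday, so the first Sunday is October 5 and the third is October 19.
At the standard offset (UTC−01:00), 05:30 UTC − 1h = 04:30 Yalast standard time.
The standard-time date in Yalast, 7 February 2025, does not fall between 10 February and 19 October, so daylight saving is not in effect and Yalast is at UTC−01:00.
05:30 UTC − 1h = 04:30 local.

04:30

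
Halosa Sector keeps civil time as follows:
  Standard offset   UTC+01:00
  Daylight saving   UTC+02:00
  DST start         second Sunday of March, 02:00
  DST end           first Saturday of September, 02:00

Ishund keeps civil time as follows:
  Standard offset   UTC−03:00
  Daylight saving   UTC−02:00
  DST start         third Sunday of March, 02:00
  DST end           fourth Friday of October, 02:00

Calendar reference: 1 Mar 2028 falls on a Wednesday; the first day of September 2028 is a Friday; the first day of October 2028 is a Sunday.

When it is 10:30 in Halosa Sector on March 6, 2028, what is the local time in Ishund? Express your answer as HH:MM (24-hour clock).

1 March 2028 is a Wednesday, so the first Sunday is March 5 and the second is March 12.
1 September 2028 is a Friday, so the first Saturday is September 2.
March 6, 2028 is outside the daylight-saving period (12 March – 2 September), so Halosa Sector is on standard time, UTC+01:00.
10:30 Halosa Sector − 1h = 09:30 UTC.
1 March 2028 is a Wednesday, so the first Sunday is March 5 and the third is March 19.
1 October 2028 is a Sunday, so the first Friday is October 6 and the fourth is October 27.
At the standard offset (UTC−03:00), 09:30 UTC − 3h = 06:30 Ishund standard time.
The standard-time date in Ishund, March 6, 2028, is outside the daylight-saving period (19 March – 27 October), so Ishund is on standard time, UTC−03:00.
09:30 UTC − 3h = 06:30 Ishund.

06:30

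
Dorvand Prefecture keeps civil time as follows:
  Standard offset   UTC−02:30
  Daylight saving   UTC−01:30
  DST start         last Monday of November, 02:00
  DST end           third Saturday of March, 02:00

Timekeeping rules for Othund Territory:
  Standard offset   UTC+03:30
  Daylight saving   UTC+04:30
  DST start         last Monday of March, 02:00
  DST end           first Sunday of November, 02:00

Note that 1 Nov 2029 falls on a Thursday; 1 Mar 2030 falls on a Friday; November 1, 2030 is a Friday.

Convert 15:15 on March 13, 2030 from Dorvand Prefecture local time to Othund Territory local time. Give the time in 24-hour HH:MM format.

20:15

1 November 2029 is a Thursday, so Mondays fall on 5, 12, 19, 26; the last is November 26.
1 March 2030 is a Friday, so the first Saturday is March 2 and the third is March 16.
Daylight saving runs 26 November 2029 – 16 March 2030; March 13, 2030 is inside that window, so Dorvand Prefecture is at UTC−01:30.
15:15 Dorvand Prefecture + 1h30m = 16:45 UTC.
1 March 2030 is a Friday, so Mondays fall on 4, 11, 18, 25; the last is March 25.
1 November 2030 is a Friday, so the first Sunday is November 3.
At the standard offset (UTC+03:30), 16:45 UTC + 3h30m = 20:15 Othund Territory standard time.
Daylight saving runs 25 March – 3 November; the standard-time date in Othund Territory, March 13, 2030, is outside that window, so Othund Territory is on standard time at UTC+03:30.
16:45 UTC + 3h30m = 20:15 Othund Territory.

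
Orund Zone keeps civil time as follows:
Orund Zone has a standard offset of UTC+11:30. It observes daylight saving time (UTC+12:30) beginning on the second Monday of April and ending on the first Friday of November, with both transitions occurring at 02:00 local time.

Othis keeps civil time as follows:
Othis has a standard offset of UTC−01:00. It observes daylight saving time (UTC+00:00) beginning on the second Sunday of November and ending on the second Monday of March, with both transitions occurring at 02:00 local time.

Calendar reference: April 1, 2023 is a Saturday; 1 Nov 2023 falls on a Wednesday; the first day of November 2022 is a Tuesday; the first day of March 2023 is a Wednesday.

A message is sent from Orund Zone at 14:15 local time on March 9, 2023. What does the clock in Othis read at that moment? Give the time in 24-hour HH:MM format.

02:45

1 April 2023 is a Saturday, so the first Monday is April 3 and the second is April 10.
1 November 2023 is a Wednesday, so the first Friday is November 3.
Daylight saving runs 10 April – 3 November; March 9, 2023 is outside that window, so Orund Zone is on standard time at UTC+11:30.
14:15 Orund Zone − 11h30m = 02:45 UTC.
1 November 2022 is a Tuesday, so the first Sunday is November 6 and the second is November 13.
1 March 2023 is a Wednesday, so the first Monday is March 6 and the second is March 13.
At the standard offset (UTC−01:00), 02:45 UTC − 1h = 01:45 Othis standard time.
The standard-time date in Othis, March 9, 2023, lies within the daylight-saving period (13 November 2022 – 13 March 2023), so Othis is on daylight time, UTC+00:00.
02:45 UTC + 0h = 02:45 Othis.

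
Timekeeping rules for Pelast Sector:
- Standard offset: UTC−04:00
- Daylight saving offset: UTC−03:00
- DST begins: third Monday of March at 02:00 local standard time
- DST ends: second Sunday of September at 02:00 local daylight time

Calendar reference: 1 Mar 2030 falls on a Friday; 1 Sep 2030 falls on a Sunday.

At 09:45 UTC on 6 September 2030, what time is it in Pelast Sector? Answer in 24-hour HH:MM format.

06:45

1 March 2030 is a Friday, so the first Monday is March 4 and the third is March 18.
1 September 2030 is a Sunday, so the first Sunday is September 1 and the second is September 8.
At the standard offset (UTC−04:00), 09:45 UTC − 4h = 05:45 Pelast Sector standard time.
Daylight saving runs 18 March – 8 September; the standard-time date in Pelast Sector, 6 September 2030, is inside that window, so Pelast Sector is at UTC−03:00.
09:45 UTC − 3h = 06:45 local.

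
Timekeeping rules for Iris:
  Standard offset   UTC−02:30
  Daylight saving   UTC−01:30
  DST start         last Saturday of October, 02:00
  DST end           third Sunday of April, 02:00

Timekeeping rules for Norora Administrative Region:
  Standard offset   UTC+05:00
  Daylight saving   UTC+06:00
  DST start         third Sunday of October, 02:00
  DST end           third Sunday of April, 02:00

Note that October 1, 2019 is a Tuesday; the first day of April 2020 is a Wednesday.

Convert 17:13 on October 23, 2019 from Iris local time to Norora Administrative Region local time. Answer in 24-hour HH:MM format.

1 October 2019 is a Tuesday, so Saturdays fall on 5, 12, 19, 26; the last is October 26.
1 April 2020 is a Wednesday, so the first Sunday is April 5 and the third is April 19.
October 23, 2019 does not fall between 26 October 2019 and 19 April 2020, so daylight saving is not in effect and Iris is at UTC−02:30.
17:13 Iris + 2h30m = 19:43 UTC.
1 October 2019 is a Tuesday, so the first Sunday is October 6 and the third is October 20.
1 April 2020 is a Wednesday, so the first Sunday is April 5 and the third is April 19.
At the standard offset (UTC+05:00), 19:43 UTC + 5h = 00:43 Norora Administrative Region standard time (rolling into the next day, 24 October 2019).
The standard-time date in Norora Administrative Region, October 24, 2019, lies within the daylight-saving period (20 October 2019 – 19 April 2020), so Norora Administrative Region is on daylight time, UTC+06:00.
19:43 UTC + 6h = 01:43 Norora Administrative Region (rolling into the next day, 24 October 2019).

01:43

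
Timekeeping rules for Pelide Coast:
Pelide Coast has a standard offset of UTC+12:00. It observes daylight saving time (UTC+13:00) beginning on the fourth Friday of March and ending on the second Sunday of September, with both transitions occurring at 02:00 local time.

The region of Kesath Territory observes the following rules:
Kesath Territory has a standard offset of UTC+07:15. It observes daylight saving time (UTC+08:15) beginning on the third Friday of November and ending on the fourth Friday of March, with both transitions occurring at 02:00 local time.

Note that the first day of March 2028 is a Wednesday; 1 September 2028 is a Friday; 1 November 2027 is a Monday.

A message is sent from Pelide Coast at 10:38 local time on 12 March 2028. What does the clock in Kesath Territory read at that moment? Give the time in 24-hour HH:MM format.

06:53

1 March 2028 is a Wednesday, so the first Friday is March 3 and the fourth is March 24.
1 September 2028 is a Friday, so the first Sunday is September 3 and the second is September 10.
12 March 2028 does not fall between 24 March and 10 September, so daylight saving is not in effect and Pelide Coast is at UTC+12:00.
10:38 Pelide Coast − 12h = 22:38 UTC (rolling into the previous day, 11 March 2028).
1 November 2027 is a Monday, so the first Friday is November 5 and the third is November 19.
1 March 2028 is a Wednesday, so the first Friday is March 3 and the fourth is March 24.
At the standard offset (UTC+07:15), 22:38 UTC + 7h15m = 05:53 Kesath Territory standard time (rolling into the next day, 12 March 2028).
The standard-time date in Kesath Territory, 12 March 2028, falls between 19 November 2027 and 24 March 2028, so daylight saving is in effect and Kesath Territory is at UTC+08:15.
22:38 UTC + 8h15m = 06:53 Kesath Territory (rolling into the next day, 12 March 2028).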